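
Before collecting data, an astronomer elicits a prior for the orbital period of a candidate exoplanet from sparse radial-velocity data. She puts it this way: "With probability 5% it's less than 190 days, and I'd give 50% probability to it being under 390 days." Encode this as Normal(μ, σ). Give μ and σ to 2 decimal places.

The p-quantile of Normal(μ,σ) is μ + z_p·σ, with z_{0.05} = -1.645 and z_{0.5} = 0.
Eliminate σ: μ = (z₂·x₁ − z₁·x₂)/(z₂ − z₁) = (0·190 − (-1.645)·390)/1.645 = 390.00.
Then σ = (x₂ − x₁)/(z₂ − z₁) = (390 − 190)/1.645 = 121.59.

μ = 390.00, σ = 121.59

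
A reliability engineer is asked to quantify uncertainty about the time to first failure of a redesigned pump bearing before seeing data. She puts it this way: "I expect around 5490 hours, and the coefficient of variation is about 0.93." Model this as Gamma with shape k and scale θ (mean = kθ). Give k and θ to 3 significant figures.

k ≈ 1.16, θ ≈ 4750

For Gamma(k, scale θ): mean = kθ, variance = kθ², so CV = 1/√k.
CV = 0.93, hence k = 1/CV² = 1.16.
Then θ = mean/k = 5490/1.16 = 4750.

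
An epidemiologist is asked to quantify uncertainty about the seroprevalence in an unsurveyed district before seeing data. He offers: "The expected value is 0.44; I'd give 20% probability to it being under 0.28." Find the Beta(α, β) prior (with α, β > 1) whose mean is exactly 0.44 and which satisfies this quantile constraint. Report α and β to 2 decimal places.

With mean 0.44 fixed, write α = 0.44s, β = 0.56s where s = α+β.
Need P(θ < 0.28) = 0.2 under Beta(0.44s, 0.56s). Normal approximation: (q−m)/√(m(1−m)/s) ≈ z_{0.2} = -0.842, so s ≈ 0.44·0.56·(-0.842)²/(0.28−0.44)² = 6.8.
At s = 6.8: P(θ<0.28) ≈ 0.204. Adjusting to match 0.2 gives s ≈ 7.02.
So α = 0.44·7.02 ≈ 3.09, β = 0.56·7.02 ≈ 3.93.

α ≈ 3.09, β ≈ 3.93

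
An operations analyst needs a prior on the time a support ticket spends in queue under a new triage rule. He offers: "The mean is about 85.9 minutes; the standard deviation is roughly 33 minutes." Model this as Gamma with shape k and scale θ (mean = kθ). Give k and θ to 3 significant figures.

k ≈ 6.78, θ ≈ 12.7

For Gamma(k, scale θ): mean = kθ, variance = kθ², so CV = 1/√k.
CV = SD/mean = 33/85.9 = 0.3842, hence k = 1/CV² = 6.78.
Then θ = mean/k = 85.9/6.78 = 12.7.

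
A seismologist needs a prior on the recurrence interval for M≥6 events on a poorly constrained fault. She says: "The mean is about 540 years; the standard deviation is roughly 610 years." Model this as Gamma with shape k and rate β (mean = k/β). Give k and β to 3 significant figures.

For Gamma(k, rate β): mean = k/β, variance = k/β², so CV = 1/√k.
CV = SD/mean = 610/540 = 1.13, hence k = 1/CV² = 0.784.
Then β = k/mean = 0.784/540 = 0.00145.

k ≈ 0.784, β ≈ 0.00145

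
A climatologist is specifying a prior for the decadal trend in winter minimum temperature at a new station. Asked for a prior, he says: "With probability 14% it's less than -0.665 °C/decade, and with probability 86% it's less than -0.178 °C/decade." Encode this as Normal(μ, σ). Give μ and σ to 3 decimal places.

μ = -0.421, σ = 0.225

The p-quantile of Normal(μ,σ) is μ + z_p·σ, with z_{0.14} = -1.08 and z_{0.86} = 1.08.
Eliminate σ: μ = (z₂·x₁ − z₁·x₂)/(z₂ − z₁) = (1.08·-0.665 − (-1.08)·-0.178)/2.161 = -0.421.
Then σ = (x₂ − x₁)/(z₂ − z₁) = (-0.178 − -0.665)/2.161 = 0.225.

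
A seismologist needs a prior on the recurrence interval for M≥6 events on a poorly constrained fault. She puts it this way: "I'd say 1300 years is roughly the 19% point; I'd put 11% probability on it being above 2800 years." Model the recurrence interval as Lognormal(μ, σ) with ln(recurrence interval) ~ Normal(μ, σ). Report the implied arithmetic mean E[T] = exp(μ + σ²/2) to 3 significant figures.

If T ~ Lognormal(μ,σ) then ln T ~ Normal(μ,σ), so the p-quantile of ln T is μ + z_p·σ.
ln(1300) = 7.17 and ln(2800) = 7.937; z_{0.19} = -0.8779, z_{0.89} = 1.227.
σ = (7.937 − 7.17)/(1.227 − (-0.8779)) = 0.365.
μ = 7.17 − (-0.8779)·0.365 = 7.490.
E[T] = exp(μ + σ²/2) = exp(7.490 + 0.0665) = 1910 years.

E[T] ≈ 1910 years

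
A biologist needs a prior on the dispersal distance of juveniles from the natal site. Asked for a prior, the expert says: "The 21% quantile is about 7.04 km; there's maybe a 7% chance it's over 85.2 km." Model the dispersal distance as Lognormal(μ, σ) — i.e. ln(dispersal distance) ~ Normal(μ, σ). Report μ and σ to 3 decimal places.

If T ~ Lognormal(μ,σ) then ln T ~ Normal(μ,σ), so the p-quantile of ln T is μ + z_p·σ.
ln(7.04) = 1.952 and ln(85.2) = 4.445; z_{0.21} = -0.8064, z_{0.93} = 1.476.
σ = (4.445 − 1.952)/(1.476 − (-0.8064)) = 1.093.
μ = 1.952 − (-0.8064)·1.093 = 2.833.

μ ≈ 2.833, σ ≈ 1.093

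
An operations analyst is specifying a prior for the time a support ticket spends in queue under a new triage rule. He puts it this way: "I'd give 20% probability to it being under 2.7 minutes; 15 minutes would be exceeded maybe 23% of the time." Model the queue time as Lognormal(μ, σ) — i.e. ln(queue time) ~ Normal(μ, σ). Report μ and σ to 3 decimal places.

μ ≈ 1.906, σ ≈ 1.085

If T ~ Lognormal(μ,σ) then ln T ~ Normal(μ,σ), so the p-quantile of ln T is μ + z_p·σ.
ln(2.7) = 0.9933 and ln(15) = 2.708; z_{0.2} = -0.8416, z_{0.77} = 0.7388.
σ = (2.708 − 0.9933)/(0.7388 − (-0.8416)) = 1.085.
μ = 0.9933 − (-0.8416)·1.085 = 1.906.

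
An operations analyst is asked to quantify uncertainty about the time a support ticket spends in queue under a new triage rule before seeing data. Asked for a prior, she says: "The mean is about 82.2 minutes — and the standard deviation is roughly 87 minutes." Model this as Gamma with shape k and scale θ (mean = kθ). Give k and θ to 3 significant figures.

For Gamma(k, scale θ): mean = kθ, variance = kθ², so CV = 1/√k.
CV = SD/mean = 87/82.2 = 1.058, hence k = 1/CV² = 0.893.
Then θ = mean/k = 82.2/0.893 = 92.1.

k ≈ 0.893, θ ≈ 92.1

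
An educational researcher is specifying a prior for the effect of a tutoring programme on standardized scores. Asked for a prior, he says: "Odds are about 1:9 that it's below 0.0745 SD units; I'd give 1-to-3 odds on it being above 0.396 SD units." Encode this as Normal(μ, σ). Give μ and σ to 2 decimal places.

μ = 0.29, σ = 0.16

The p-quantile of Normal(μ,σ) is μ + z_p·σ, with z_{0.1} = -1.282 and z_{0.75} = 0.6745.
Eliminate σ: μ = (z₂·x₁ − z₁·x₂)/(z₂ − z₁) = (0.6745·0.0745 − (-1.282)·0.396)/1.956 = 0.29.
Then σ = (x₂ − x₁)/(z₂ − z₁) = (0.396 − 0.0745)/1.956 = 0.16.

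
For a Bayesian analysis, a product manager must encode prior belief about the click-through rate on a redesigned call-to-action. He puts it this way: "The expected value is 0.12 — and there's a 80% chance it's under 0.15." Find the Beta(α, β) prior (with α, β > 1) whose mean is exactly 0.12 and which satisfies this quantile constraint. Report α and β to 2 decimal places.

With mean 0.12 fixed, write α = 0.12s, β = 0.88s where s = α+β.
Need P(θ < 0.15) = 0.8 under Beta(0.12s, 0.88s). Normal approximation: (q−m)/√(m(1−m)/s) ≈ z_{0.8} = 0.842, so s ≈ 0.12·0.88·(0.842)²/(0.15−0.12)² = 83.1.
At s = 83.1: P(θ<0.15) ≈ 0.808. Adjusting to match 0.8 gives s ≈ 76.29.
So α = 0.12·76.29 ≈ 9.16, β = 0.88·76.29 ≈ 67.14.

α ≈ 9.16, β ≈ 67.14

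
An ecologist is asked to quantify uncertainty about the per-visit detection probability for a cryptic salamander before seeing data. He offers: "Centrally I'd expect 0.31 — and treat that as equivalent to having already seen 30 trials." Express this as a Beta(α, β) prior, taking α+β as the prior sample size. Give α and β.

Under the effective-sample-size interpretation, Beta(α, β) has prior mean α/(α+β) and prior sample size α+β.
So α+β = 30 and α/(α+β) = 0.31, giving α = 0.31·30 = 9.3 and β = 30 − 9.3 = 20.7.

α = 9.3, β = 20.7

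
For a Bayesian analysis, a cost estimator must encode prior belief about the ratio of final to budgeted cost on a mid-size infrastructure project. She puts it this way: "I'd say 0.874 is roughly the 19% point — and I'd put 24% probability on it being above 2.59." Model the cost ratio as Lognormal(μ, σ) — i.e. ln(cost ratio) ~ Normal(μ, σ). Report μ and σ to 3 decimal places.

If T ~ Lognormal(μ,σ) then ln T ~ Normal(μ,σ), so the p-quantile of ln T is μ + z_p·σ.
ln(0.874) = -0.1347 and ln(2.59) = 0.9517; z_{0.19} = -0.8779, z_{0.76} = 0.7063.
σ = (0.9517 − -0.1347)/(0.7063 − (-0.8779)) = 0.686.
μ = -0.1347 − (-0.8779)·0.686 = 0.467.

μ ≈ 0.467, σ ≈ 0.686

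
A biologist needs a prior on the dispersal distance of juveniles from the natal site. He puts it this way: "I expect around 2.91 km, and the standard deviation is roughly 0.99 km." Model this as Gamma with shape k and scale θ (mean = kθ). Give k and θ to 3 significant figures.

For Gamma(k, scale θ): mean = kθ, variance = kθ², so CV = 1/√k.
CV = SD/mean = 0.99/2.91 = 0.3402, hence k = 1/CV² = 8.64.
Then θ = mean/k = 2.91/8.64 = 0.337.

k ≈ 8.64, θ ≈ 0.337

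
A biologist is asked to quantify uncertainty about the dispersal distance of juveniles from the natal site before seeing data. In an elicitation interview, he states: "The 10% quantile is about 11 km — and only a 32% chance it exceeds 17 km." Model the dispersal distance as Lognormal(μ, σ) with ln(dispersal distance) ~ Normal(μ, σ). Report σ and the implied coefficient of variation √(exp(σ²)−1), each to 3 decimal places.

σ ≈ 0.249, CV ≈ 0.253

If T ~ Lognormal(μ,σ) then ln T ~ Normal(μ,σ), so the p-quantile of ln T is μ + z_p·σ.
ln(11) = 2.398 and ln(17) = 2.833; z_{0.1} = -1.282, z_{0.68} = 0.4677.
σ = (2.833 − 2.398)/(0.4677 − (-1.282)) = 0.249.
μ = 2.398 − (-1.282)·0.249 = 2.717.
CV = √(exp(σ²)−1) = √(exp(0.0619)−1) = 0.253.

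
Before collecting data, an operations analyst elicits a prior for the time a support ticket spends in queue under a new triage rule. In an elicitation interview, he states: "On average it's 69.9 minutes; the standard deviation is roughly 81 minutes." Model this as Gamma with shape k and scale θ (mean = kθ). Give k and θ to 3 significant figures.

For Gamma(k, scale θ): mean = kθ, variance = kθ², so CV = 1/√k.
CV = SD/mean = 81/69.9 = 1.159, hence k = 1/CV² = 0.745.
Then θ = mean/k = 69.9/0.745 = 93.9.

k ≈ 0.745, θ ≈ 93.9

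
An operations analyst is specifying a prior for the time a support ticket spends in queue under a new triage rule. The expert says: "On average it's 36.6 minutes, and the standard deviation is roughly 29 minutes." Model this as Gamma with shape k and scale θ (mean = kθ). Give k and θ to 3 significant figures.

For Gamma(k, scale θ): mean = kθ, variance = kθ², so CV = 1/√k.
CV = SD/mean = 29/36.6 = 0.7923, hence k = 1/CV² = 1.59.
Then θ = mean/k = 36.6/1.59 = 23.

k ≈ 1.59, θ ≈ 23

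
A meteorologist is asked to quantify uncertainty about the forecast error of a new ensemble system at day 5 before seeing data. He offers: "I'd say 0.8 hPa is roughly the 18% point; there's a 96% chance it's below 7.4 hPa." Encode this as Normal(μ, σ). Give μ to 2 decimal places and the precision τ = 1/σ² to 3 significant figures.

The p-quantile of Normal(μ,σ) is μ + z_p·σ, with z_{0.18} = -0.9154 and z_{0.96} = 1.751.
Eliminate σ: μ = (z₂·x₁ − z₁·x₂)/(z₂ − z₁) = (1.751·0.8 − (-0.9154)·7.4)/2.666 = 3.07.
Then σ = (x₂ − x₁)/(z₂ − z₁) = (7.4 − 0.8)/2.666 = 2.48.
Precision τ = 1/σ² = 1/2.476² = 0.163.

μ = 3.07, τ = 0.163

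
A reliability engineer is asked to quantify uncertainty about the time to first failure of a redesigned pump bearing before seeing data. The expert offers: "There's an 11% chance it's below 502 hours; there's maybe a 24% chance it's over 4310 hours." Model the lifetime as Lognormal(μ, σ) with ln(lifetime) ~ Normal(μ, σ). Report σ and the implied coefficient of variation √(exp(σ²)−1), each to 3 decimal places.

σ ≈ 1.112, CV ≈ 1.564

If T ~ Lognormal(μ,σ) then ln T ~ Normal(μ,σ), so the p-quantile of ln T is μ + z_p·σ.
ln(502) = 6.219 and ln(4310) = 8.369; z_{0.11} = -1.227, z_{0.76} = 0.7063.
σ = (8.369 − 6.219)/(0.7063 − (-1.227)) = 1.112.
μ = 6.219 − (-1.227)·1.112 = 7.583.
CV = √(exp(σ²)−1) = √(exp(1.2374)−1) = 1.564.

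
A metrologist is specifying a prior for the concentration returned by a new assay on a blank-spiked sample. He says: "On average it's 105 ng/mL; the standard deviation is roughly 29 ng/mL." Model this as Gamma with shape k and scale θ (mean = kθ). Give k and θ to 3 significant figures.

k ≈ 13.1, θ ≈ 8.01

For Gamma(k, scale θ): mean = kθ, variance = kθ², so CV = 1/√k.
CV = SD/mean = 29/105 = 0.2762, hence k = 1/CV² = 13.1.
Then θ = mean/k = 105/13.1 = 8.01.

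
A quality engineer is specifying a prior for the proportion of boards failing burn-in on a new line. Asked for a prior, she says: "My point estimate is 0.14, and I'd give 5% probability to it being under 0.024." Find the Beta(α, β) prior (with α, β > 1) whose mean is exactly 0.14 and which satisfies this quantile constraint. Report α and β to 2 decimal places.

With mean 0.14 fixed, write α = 0.14s, β = 0.86s where s = α+β.
Need P(θ < 0.024) = 0.05 under Beta(0.14s, 0.86s). Normal approximation: (q−m)/√(m(1−m)/s) ≈ z_{0.05} = -1.64, so s ≈ 0.14·0.86·(-1.64)²/(0.024−0.14)² = 24.2.
At s = 24.2: P(θ<0.024) ≈ 0.008. Adjusting to match 0.05 gives s ≈ 12.85.
So α = 0.14·12.85 ≈ 1.80, β = 0.86·12.85 ≈ 11.05.

α ≈ 1.80, β ≈ 11.05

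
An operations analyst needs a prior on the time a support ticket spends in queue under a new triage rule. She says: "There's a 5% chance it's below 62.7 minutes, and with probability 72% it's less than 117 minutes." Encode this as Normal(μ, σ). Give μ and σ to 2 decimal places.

For Normal(μ,σ), the p-quantile is μ + z_p·σ. Here z_{0.05} = -1.645, z_{0.72} = 0.5828.
So 62.7 = μ − 1.645σ and 117 = μ + 0.5828σ.
Subtracting: σ = (117 − 62.7)/(0.5828 − (-1.645)) = 24.37.
Then μ = 62.7 − (-1.645)·24.37 = 102.79.

μ = 102.79, σ = 24.37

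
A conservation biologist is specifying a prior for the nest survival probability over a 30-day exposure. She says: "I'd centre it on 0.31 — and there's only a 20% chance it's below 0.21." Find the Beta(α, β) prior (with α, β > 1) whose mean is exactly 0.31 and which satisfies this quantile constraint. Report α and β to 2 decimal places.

With mean 0.31 fixed, write α = 0.31s, β = 0.69s where s = α+β.
Need P(θ < 0.21) = 0.2 under Beta(0.31s, 0.69s). Normal approximation: (q−m)/√(m(1−m)/s) ≈ z_{0.2} = -0.842, so s ≈ 0.31·0.69·(-0.842)²/(0.21−0.31)² = 15.2.
At s = 15.2: P(θ<0.21) ≈ 0.205. Adjusting to match 0.2 gives s ≈ 15.70.
So α = 0.31·15.70 ≈ 4.87, β = 0.69·15.70 ≈ 10.83.

α ≈ 4.87, β ≈ 10.83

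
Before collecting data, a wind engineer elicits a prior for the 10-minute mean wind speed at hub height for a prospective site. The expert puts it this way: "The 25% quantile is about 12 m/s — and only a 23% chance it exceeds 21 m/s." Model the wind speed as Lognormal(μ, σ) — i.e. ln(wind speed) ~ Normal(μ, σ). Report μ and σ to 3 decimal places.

μ ≈ 2.752, σ ≈ 0.396

If T ~ Lognormal(μ,σ) then ln T ~ Normal(μ,σ), so the p-quantile of ln T is μ + z_p·σ.
ln(12) = 2.485 and ln(21) = 3.045; z_{0.25} = -0.6745, z_{0.77} = 0.7388.
σ = (3.045 − 2.485)/(0.7388 − (-0.6745)) = 0.396.
μ = 2.485 − (-0.6745)·0.396 = 2.752.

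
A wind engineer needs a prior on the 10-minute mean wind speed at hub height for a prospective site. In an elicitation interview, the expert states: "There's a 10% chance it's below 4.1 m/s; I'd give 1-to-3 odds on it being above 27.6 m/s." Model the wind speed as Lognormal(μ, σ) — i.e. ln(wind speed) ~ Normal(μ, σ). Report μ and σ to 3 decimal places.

μ ≈ 2.660, σ ≈ 0.975

If T ~ Lognormal(μ,σ) then ln T ~ Normal(μ,σ), so the p-quantile of ln T is μ + z_p·σ.
ln(4.1) = 1.411 and ln(27.6) = 3.318; z_{0.1} = -1.282, z_{0.75} = 0.6745.
σ = (3.318 − 1.411)/(0.6745 − (-1.282)) = 0.975.
μ = 1.411 − (-1.282)·0.975 = 2.660.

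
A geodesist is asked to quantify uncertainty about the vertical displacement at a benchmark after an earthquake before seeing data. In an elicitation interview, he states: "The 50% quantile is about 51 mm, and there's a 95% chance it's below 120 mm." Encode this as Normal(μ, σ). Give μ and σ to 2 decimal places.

For Normal(μ,σ), the p-quantile is μ + z_p·σ. Here z_{0.5} = 0, z_{0.95} = 1.645.
So 51 = μ + 0σ and 120 = μ + 1.645σ.
Subtracting: σ = (120 − 51)/(1.645 − (0)) = 41.95.
Then μ = 51 − (0)·41.95 = 51.00.

μ = 51.00, σ = 41.95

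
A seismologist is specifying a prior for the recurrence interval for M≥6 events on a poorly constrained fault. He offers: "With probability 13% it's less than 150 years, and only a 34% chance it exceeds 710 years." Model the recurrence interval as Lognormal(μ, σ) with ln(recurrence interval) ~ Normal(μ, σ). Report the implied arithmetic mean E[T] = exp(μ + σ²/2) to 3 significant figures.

If T ~ Lognormal(μ,σ) then ln T ~ Normal(μ,σ), so the p-quantile of ln T is μ + z_p·σ.
ln(150) = 5.011 and ln(710) = 6.565; z_{0.13} = -1.126, z_{0.66} = 0.4125.
σ = (6.565 − 5.011)/(0.4125 − (-1.126)) = 1.010.
μ = 5.011 − (-1.126)·1.010 = 6.149.
E[T] = exp(μ + σ²/2) = exp(6.149 + 0.5103) = 780 years.

E[T] ≈ 780 years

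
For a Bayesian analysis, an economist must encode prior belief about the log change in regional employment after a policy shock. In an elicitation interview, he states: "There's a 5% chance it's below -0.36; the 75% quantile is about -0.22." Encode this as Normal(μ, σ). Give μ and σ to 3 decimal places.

The p-quantile of Normal(μ,σ) is μ + z_p·σ, with z_{0.05} = -1.645 and z_{0.75} = 0.6745.
Eliminate σ: μ = (z₂·x₁ − z₁·x₂)/(z₂ − z₁) = (0.6745·-0.36 − (-1.645)·-0.22)/2.319 = -0.261.
Then σ = (x₂ − x₁)/(z₂ − z₁) = (-0.22 − -0.36)/2.319 = 0.060.

μ = -0.261, σ = 0.060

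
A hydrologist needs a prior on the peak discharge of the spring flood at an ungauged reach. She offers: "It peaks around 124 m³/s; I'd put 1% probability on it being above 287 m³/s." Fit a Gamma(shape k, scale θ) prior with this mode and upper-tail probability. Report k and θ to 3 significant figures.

Gamma(k,θ) with k>1 has mode (k−1)θ, so θ = 124/(k−1).
Need P(X < 287) = 0.99 with θ tied to k this way. Start at k = 2, θ = 124: P(X<287) ≈ 0.672.
Too low — raise k to concentrate. Iterating converges to k ≈ 7.78.
Then θ = 124/(7.78−1) ≈ 18.3.

k ≈ 7.78, θ ≈ 18.3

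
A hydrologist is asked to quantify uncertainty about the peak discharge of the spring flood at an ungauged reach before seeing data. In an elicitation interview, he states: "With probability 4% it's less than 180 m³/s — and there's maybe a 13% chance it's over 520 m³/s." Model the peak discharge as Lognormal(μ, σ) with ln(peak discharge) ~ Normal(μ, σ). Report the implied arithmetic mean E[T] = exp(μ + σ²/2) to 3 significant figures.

If T ~ Lognormal(μ,σ) then ln T ~ Normal(μ,σ), so the p-quantile of ln T is μ + z_p·σ.
ln(180) = 5.193 and ln(520) = 6.254; z_{0.04} = -1.751, z_{0.87} = 1.126.
σ = (6.254 − 5.193)/(1.126 − (-1.751)) = 0.369.
μ = 5.193 − (-1.751)·0.369 = 5.838.
E[T] = exp(μ + σ²/2) = exp(5.838 + 0.0680) = 367 m³/s.

E[T] ≈ 367 m³/s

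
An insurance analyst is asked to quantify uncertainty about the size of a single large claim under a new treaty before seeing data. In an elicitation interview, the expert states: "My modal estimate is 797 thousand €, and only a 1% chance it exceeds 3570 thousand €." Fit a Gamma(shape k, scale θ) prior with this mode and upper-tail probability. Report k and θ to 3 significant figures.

Gamma(k,θ) with k>1 has mode (k−1)θ, so θ = 797/(k−1).
Need P(X < 3570) = 0.99 with θ tied to k this way. Start at k = 2, θ = 797: P(X<3570) ≈ 0.938.
Too low — raise k to concentrate. Iterating converges to k ≈ 2.8.
Then θ = 797/(2.8−1) ≈ 443.

k ≈ 2.8, θ ≈ 443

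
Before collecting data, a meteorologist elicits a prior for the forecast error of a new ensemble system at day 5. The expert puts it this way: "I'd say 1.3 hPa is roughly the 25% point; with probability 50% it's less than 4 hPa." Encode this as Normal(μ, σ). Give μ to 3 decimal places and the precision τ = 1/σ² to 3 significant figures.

The p-quantile of Normal(μ,σ) is μ + z_p·σ, with z_{0.25} = -0.6745 and z_{0.5} = 0.
Eliminate σ: μ = (z₂·x₁ − z₁·x₂)/(z₂ − z₁) = (0·1.3 − (-0.6745)·4)/0.6745 = 4.000.
Then σ = (x₂ − x₁)/(z₂ − z₁) = (4 − 1.3)/0.6745 = 4.003.
Precision τ = 1/σ² = 1/4.003² = 0.0624.

μ = 4.000, τ = 0.0624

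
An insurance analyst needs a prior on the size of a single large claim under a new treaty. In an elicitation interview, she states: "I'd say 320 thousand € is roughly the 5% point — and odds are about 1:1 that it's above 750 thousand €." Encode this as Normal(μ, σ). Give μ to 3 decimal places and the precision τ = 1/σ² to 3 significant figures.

The p-quantile of Normal(μ,σ) is μ + z_p·σ, with z_{0.05} = -1.645 and z_{0.5} = 0.
Eliminate σ: μ = (z₂·x₁ − z₁·x₂)/(z₂ − z₁) = (0·320 − (-1.645)·750)/1.645 = 750.000.
Then σ = (x₂ − x₁)/(z₂ − z₁) = (750 − 320)/1.645 = 261.421.
Precision τ = 1/σ² = 1/261.4² = 1.46e-05.

μ = 750.000, τ = 1.46e-05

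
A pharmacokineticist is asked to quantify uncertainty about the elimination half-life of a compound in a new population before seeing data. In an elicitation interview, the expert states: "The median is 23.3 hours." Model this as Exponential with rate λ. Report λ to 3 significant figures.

Exponential median = ln 2 / λ, so λ = ln 2 / 23.3 = 0.0297.

λ ≈ 0.0297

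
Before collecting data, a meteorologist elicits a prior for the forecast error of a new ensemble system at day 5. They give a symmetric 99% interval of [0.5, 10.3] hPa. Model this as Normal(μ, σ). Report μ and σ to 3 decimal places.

μ = 5.400, σ = 1.902

A symmetric 99% interval runs μ ± z·σ with z = 2.576.
Half-width = 4.9, so σ = 4.9/2.576 = 1.902.
μ is the interval midpoint, 5.400.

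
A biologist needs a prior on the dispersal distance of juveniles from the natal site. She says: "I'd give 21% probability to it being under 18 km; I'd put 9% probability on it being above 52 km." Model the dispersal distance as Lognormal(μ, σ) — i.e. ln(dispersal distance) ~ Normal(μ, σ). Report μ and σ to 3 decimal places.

If T ~ Lognormal(μ,σ) then ln T ~ Normal(μ,σ), so the p-quantile of ln T is μ + z_p·σ.
ln(18) = 2.89 and ln(52) = 3.951; z_{0.21} = -0.8064, z_{0.91} = 1.341.
σ = (3.951 − 2.89)/(1.341 − (-0.8064)) = 0.494.
μ = 2.89 − (-0.8064)·0.494 = 3.289.

μ ≈ 3.289, σ ≈ 0.494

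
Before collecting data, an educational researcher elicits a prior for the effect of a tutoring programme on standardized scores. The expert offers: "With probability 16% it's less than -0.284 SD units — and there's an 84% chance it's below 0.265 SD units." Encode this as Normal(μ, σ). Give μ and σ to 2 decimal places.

The p-quantile of Normal(μ,σ) is μ + z_p·σ, with z_{0.16} = -0.9945 and z_{0.84} = 0.9945.
Eliminate σ: μ = (z₂·x₁ − z₁·x₂)/(z₂ − z₁) = (0.9945·-0.284 − (-0.9945)·0.265)/1.989 = -0.01.
Then σ = (x₂ − x₁)/(z₂ − z₁) = (0.265 − -0.284)/1.989 = 0.28.

μ = -0.01, σ = 0.28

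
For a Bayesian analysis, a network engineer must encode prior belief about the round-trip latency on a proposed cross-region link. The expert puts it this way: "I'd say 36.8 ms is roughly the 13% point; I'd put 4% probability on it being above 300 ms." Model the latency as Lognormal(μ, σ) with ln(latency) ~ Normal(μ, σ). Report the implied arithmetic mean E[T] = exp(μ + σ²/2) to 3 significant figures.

E[T] ≈ 109 ms

If T ~ Lognormal(μ,σ) then ln T ~ Normal(μ,σ), so the p-quantile of ln T is μ + z_p·σ.
ln(36.8) = 3.605 and ln(300) = 5.704; z_{0.13} = -1.126, z_{0.96} = 1.751.
σ = (5.704 − 3.605)/(1.751 − (-1.126)) = 0.729.
μ = 3.605 − (-1.126)·0.729 = 4.427.
E[T] = exp(μ + σ²/2) = exp(4.427 + 0.2659) = 109 ms.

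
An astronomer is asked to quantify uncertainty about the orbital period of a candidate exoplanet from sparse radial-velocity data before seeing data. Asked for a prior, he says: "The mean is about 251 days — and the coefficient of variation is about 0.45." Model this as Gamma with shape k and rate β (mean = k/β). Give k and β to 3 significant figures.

For Gamma(k, rate β): mean = k/β, variance = k/β², so CV = 1/√k.
CV = 0.45, hence k = 1/CV² = 4.94.
Then β = k/mean = 4.94/251 = 0.0197.

k ≈ 4.94, β ≈ 0.0197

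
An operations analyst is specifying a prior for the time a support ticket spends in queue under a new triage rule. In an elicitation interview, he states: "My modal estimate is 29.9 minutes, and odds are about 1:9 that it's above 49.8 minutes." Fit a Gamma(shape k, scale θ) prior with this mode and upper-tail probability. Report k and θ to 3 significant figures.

Gamma(k,θ) with k>1 has mode (k−1)θ, so θ = 29.9/(k−1).
Need P(X < 49.8) = 0.9 with θ tied to k this way. Start at k = 2, θ = 29.9: P(X<49.8) ≈ 0.496.
Too low — raise k to concentrate. Iterating converges to k ≈ 8.26.
Then θ = 29.9/(8.26−1) ≈ 4.12.

k ≈ 8.26, θ ≈ 4.12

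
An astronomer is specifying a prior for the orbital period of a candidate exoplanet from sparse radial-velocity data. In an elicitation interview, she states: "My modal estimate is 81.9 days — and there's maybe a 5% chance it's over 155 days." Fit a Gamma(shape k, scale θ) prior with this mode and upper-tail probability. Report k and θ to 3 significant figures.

k ≈ 7.83, θ ≈ 12

Gamma(k,θ) with k>1 has mode (k−1)θ, so θ = 81.9/(k−1).
Need P(X < 155) = 0.95 with θ tied to k this way. Start at k = 2, θ = 81.9: P(X<155) ≈ 0.564.
Too low — raise k to concentrate. Iterating converges to k ≈ 7.83.
Then θ = 81.9/(7.83−1) ≈ 12.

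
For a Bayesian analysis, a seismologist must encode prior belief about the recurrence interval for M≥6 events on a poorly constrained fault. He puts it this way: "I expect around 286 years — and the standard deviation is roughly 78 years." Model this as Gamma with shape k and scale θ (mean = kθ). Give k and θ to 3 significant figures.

For Gamma(k, scale θ): mean = kθ, variance = kθ², so CV = 1/√k.
CV = SD/mean = 78/286 = 0.2727, hence k = 1/CV² = 13.4.
Then θ = mean/k = 286/13.4 = 21.3.

k ≈ 13.4, θ ≈ 21.3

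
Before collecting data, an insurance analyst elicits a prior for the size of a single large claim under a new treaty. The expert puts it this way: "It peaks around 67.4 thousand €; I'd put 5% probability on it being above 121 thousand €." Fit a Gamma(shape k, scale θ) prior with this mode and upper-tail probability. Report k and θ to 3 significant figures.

k ≈ 9.14, θ ≈ 8.28

Gamma(k,θ) with k>1 has mode (k−1)θ, so θ = 67.4/(k−1).
Need P(X < 121) = 0.95 with θ tied to k this way. Start at k = 2, θ = 67.4: P(X<121) ≈ 0.536.
Too low — raise k to concentrate. Iterating converges to k ≈ 9.14.
Then θ = 67.4/(9.14−1) ≈ 8.28.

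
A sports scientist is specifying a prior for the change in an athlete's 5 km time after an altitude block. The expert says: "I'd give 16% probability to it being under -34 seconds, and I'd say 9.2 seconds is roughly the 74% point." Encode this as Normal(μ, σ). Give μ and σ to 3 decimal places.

For Normal(μ,σ), the p-quantile is μ + z_p·σ. Here z_{0.16} = -0.9945, z_{0.74} = 0.6433.
So -34 = μ − 0.9945σ and 9.2 = μ + 0.6433σ.
Subtracting: σ = (9.2 − -34)/(0.6433 − (-0.9945)) = 26.377.
Then μ = -34 − (-0.9945)·26.377 = -7.769.

μ = -7.769, σ = 26.377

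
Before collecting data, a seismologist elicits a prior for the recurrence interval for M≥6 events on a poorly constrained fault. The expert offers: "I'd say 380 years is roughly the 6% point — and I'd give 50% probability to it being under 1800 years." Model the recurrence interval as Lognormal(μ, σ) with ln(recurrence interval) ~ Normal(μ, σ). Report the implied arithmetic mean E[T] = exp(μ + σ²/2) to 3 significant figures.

If T ~ Lognormal(μ,σ) then ln T ~ Normal(μ,σ), so the p-quantile of ln T is μ + z_p·σ.
ln(380) = 5.94 and ln(1800) = 7.496; z_{0.06} = -1.555, z_{0.5} = 0.
σ = (7.496 − 5.94)/(0 − (-1.555)) = 1.000.
μ = 5.94 − (-1.555)·1.000 = 7.496.
E[T] = exp(μ + σ²/2) = exp(7.496 + 0.5004) = 2970 years.

E[T] ≈ 2970 years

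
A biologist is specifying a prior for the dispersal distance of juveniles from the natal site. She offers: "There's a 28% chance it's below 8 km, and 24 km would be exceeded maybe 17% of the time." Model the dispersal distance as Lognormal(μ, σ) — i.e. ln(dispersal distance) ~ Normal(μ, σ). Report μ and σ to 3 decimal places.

μ ≈ 2.496, σ ≈ 0.715

If T ~ Lognormal(μ,σ) then ln T ~ Normal(μ,σ), so the p-quantile of ln T is μ + z_p·σ.
ln(8) = 2.079 and ln(24) = 3.178; z_{0.28} = -0.5828, z_{0.83} = 0.9542.
σ = (3.178 − 2.079)/(0.9542 − (-0.5828)) = 0.715.
μ = 2.079 − (-0.5828)·0.715 = 2.496.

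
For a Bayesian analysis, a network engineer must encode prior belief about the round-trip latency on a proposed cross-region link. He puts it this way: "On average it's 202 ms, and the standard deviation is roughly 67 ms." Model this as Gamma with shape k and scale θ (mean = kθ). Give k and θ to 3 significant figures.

For Gamma(k, scale θ): mean = kθ, variance = kθ², so CV = 1/√k.
CV = SD/mean = 67/202 = 0.3317, hence k = 1/CV² = 9.09.
Then θ = mean/k = 202/9.09 = 22.2.

k ≈ 9.09, θ ≈ 22.2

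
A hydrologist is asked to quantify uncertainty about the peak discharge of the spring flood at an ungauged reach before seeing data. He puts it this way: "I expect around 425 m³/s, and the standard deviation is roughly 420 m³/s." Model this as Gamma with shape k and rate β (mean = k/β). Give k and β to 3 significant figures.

For Gamma(k, rate β): mean = k/β, variance = k/β², so CV = 1/√k.
CV = SD/mean = 420/425 = 0.9882, hence k = 1/CV² = 1.02.
Then β = k/mean = 1.02/425 = 0.00241.

k ≈ 1.02, β ≈ 0.00241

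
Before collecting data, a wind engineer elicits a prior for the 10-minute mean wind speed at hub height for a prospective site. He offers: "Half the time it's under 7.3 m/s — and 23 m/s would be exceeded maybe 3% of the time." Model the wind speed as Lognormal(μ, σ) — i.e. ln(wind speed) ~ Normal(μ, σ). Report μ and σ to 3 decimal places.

If T ~ Lognormal(μ,σ) then ln T ~ Normal(μ,σ), so the p-quantile of ln T is μ + z_p·σ.
ln(7.3) = 1.988 and ln(23) = 3.135; z_{0.5} = 0, z_{0.97} = 1.881.
σ = (3.135 − 1.988)/(1.881 − (0)) = 0.610.
μ = 1.988 − (0)·0.610 = 1.988.

μ ≈ 1.988, σ ≈ 0.610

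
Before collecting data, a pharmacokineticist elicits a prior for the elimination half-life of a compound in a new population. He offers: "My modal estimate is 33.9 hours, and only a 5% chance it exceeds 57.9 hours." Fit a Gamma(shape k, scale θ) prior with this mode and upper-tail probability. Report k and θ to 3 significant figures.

Gamma(k,θ) with k>1 has mode (k−1)θ, so θ = 33.9/(k−1).
Need P(X < 57.9) = 0.95 with θ tied to k this way. Start at k = 2, θ = 33.9: P(X<57.9) ≈ 0.509.
Too low — raise k to concentrate. Iterating converges to k ≈ 10.7.
Then θ = 33.9/(10.7−1) ≈ 3.48.

k ≈ 10.7, θ ≈ 3.48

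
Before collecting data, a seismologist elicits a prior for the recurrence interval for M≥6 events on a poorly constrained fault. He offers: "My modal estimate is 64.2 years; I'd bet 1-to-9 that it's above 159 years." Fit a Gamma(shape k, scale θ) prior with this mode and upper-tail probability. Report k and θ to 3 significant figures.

Gamma(k,θ) with k>1 has mode (k−1)θ, so θ = 64.2/(k−1).
Need P(X < 159) = 0.9 with θ tied to k this way. Start at k = 2, θ = 64.2: P(X<159) ≈ 0.708.
Too low — raise k to concentrate. Iterating converges to k ≈ 3.34.
Then θ = 64.2/(3.34−1) ≈ 27.5.

k ≈ 3.34, θ ≈ 27.5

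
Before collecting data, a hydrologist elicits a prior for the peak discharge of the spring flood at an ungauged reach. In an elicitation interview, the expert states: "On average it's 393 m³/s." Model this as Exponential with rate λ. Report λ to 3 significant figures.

Exponential mean = 1/λ, so λ = 1/393.0 = 0.00254.

λ ≈ 0.00254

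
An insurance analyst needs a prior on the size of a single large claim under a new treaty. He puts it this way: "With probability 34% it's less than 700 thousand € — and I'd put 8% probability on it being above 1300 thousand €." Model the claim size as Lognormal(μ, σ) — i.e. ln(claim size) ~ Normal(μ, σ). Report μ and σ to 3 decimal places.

If T ~ Lognormal(μ,σ) then ln T ~ Normal(μ,σ), so the p-quantile of ln T is μ + z_p·σ.
ln(700) = 6.551 and ln(1300) = 7.17; z_{0.34} = -0.4125, z_{0.92} = 1.405.
σ = (7.17 − 6.551)/(1.405 − (-0.4125)) = 0.341.
μ = 6.551 − (-0.4125)·0.341 = 6.692.

μ ≈ 6.692, σ ≈ 0.341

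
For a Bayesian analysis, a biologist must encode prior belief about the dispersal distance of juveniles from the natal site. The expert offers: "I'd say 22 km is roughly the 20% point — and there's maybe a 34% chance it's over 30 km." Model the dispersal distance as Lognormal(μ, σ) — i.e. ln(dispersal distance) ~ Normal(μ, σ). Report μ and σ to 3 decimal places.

μ ≈ 3.299, σ ≈ 0.247

If T ~ Lognormal(μ,σ) then ln T ~ Normal(μ,σ), so the p-quantile of ln T is μ + z_p·σ.
ln(22) = 3.091 and ln(30) = 3.401; z_{0.2} = -0.8416, z_{0.66} = 0.4125.
σ = (3.401 − 3.091)/(0.4125 − (-0.8416)) = 0.247.
μ = 3.091 − (-0.8416)·0.247 = 3.299.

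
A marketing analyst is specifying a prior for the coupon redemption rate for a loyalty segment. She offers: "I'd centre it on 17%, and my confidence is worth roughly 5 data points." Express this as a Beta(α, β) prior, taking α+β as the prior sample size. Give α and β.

Under the effective-sample-size interpretation, Beta(α, β) has prior mean α/(α+β) and prior sample size α+β.
So α+β = 5 and α/(α+β) = 0.17, giving α = 0.17·5 = 0.85 and β = 5 − 0.85 = 4.15.

α = 0.85, β = 4.15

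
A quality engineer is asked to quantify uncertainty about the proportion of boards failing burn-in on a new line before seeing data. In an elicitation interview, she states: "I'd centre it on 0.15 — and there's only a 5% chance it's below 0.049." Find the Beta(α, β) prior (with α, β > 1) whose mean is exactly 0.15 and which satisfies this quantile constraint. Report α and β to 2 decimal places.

With mean 0.15 fixed, write α = 0.15s, β = 0.85s where s = α+β.
Need P(θ < 0.049) = 0.05 under Beta(0.15s, 0.85s). Normal approximation: (q−m)/√(m(1−m)/s) ≈ z_{0.05} = -1.64, so s ≈ 0.15·0.85·(-1.64)²/(0.049−0.15)² = 33.8.
At s = 33.8: P(θ<0.049) ≈ 0.019. Adjusting to match 0.05 gives s ≈ 22.61.
So α = 0.15·22.61 ≈ 3.39, β = 0.85·22.61 ≈ 19.22.

α ≈ 3.39, β ≈ 19.22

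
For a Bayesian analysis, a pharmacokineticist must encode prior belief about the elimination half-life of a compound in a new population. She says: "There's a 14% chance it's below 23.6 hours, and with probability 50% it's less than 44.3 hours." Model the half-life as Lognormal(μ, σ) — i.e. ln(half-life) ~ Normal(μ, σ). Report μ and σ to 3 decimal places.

μ ≈ 3.791, σ ≈ 0.583

If T ~ Lognormal(μ,σ) then ln T ~ Normal(μ,σ), so the p-quantile of ln T is μ + z_p·σ.
ln(23.6) = 3.161 and ln(44.3) = 3.791; z_{0.14} = -1.08, z_{0.5} = 0.
σ = (3.791 − 3.161)/(0 − (-1.08)) = 0.583.
μ = 3.161 − (-1.08)·0.583 = 3.791.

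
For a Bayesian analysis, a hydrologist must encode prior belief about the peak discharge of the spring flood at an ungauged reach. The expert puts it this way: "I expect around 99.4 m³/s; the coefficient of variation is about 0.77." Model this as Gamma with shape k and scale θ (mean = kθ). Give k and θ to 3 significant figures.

k ≈ 1.69, θ ≈ 58.9

For Gamma(k, scale θ): mean = kθ, variance = kθ², so CV = 1/√k.
CV = 0.77, hence k = 1/CV² = 1.69.
Then θ = mean/k = 99.4/1.69 = 58.9.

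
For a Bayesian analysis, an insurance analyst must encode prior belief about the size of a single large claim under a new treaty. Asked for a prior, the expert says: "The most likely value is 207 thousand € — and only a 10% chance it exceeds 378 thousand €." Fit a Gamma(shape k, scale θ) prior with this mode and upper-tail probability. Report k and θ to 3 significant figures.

k ≈ 6.26, θ ≈ 39.4

Gamma(k,θ) with k>1 has mode (k−1)θ, so θ = 207/(k−1).
Need P(X < 378) = 0.9 with θ tied to k this way. Start at k = 2, θ = 207: P(X<378) ≈ 0.545.
Too low — raise k to concentrate. Iterating converges to k ≈ 6.26.
Then θ = 207/(6.26−1) ≈ 39.4.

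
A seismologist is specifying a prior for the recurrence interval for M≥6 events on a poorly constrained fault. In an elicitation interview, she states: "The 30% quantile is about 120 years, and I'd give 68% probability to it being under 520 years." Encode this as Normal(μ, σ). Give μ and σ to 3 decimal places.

μ = 331.431, σ = 403.185

The p-quantile of Normal(μ,σ) is μ + z_p·σ, with z_{0.3} = -0.5244 and z_{0.68} = 0.4677.
Eliminate σ: μ = (z₂·x₁ − z₁·x₂)/(z₂ − z₁) = (0.4677·120 − (-0.5244)·520)/0.9921 = 331.431.
Then σ = (x₂ − x₁)/(z₂ − z₁) = (520 − 120)/0.9921 = 403.185.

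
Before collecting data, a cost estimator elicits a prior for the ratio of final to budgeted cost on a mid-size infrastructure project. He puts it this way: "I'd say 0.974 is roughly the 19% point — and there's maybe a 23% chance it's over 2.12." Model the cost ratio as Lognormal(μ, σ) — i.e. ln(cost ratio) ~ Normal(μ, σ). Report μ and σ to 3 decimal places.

If T ~ Lognormal(μ,σ) then ln T ~ Normal(μ,σ), so the p-quantile of ln T is μ + z_p·σ.
ln(0.974) = -0.02634 and ln(2.12) = 0.7514; z_{0.19} = -0.8779, z_{0.77} = 0.7388.
σ = (0.7514 − -0.02634)/(0.7388 − (-0.8779)) = 0.481.
μ = -0.02634 − (-0.8779)·0.481 = 0.396.

μ ≈ 0.396, σ ≈ 0.481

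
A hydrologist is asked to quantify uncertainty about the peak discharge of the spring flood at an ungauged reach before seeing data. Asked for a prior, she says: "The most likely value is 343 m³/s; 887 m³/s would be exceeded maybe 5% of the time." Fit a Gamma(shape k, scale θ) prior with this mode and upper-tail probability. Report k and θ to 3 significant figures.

k ≈ 4, θ ≈ 114

Gamma(k,θ) with k>1 has mode (k−1)θ, so θ = 343/(k−1).
Need P(X < 887) = 0.95 with θ tied to k this way. Start at k = 2, θ = 343: P(X<887) ≈ 0.730.
Too low — raise k to concentrate. Iterating converges to k ≈ 4.
Then θ = 343/(4−1) ≈ 114.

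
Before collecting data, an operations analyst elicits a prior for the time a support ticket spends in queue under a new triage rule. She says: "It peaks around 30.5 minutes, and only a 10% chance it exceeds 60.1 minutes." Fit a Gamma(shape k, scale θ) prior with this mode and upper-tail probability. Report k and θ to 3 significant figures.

Gamma(k,θ) with k>1 has mode (k−1)θ, so θ = 30.5/(k−1).
Need P(X < 60.1) = 0.9 with θ tied to k this way. Start at k = 2, θ = 30.5: P(X<60.1) ≈ 0.586.
Too low — raise k to concentrate. Iterating converges to k ≈ 5.16.
Then θ = 30.5/(5.16−1) ≈ 7.32.

k ≈ 5.16, θ ≈ 7.32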